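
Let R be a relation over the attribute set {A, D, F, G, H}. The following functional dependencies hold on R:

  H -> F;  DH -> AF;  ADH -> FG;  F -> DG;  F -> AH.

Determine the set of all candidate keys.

{F}⁺: F→DG adds D, G; F→AH adds A, H → {A, D, F, G, H}.
{H}⁺: H→F adds F; F→DG adds D, G; F→AH adds A → {A, D, F, G, H}.

(F); (H)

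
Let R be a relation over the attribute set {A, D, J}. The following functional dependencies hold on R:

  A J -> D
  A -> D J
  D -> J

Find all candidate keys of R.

(A)

Attribute A never appears on the right-hand side of any dependency, so A must belong to every candidate key.
{A}⁺ = {A, D, J}, which is all of the schema, so {A} is the only candidate key.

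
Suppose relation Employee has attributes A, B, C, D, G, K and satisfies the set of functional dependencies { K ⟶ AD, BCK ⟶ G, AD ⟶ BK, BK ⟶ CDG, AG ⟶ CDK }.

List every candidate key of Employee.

{K}⁺: K→AD adds A, D; AD→BK adds B; BK→CDG adds C, G → {A, B, C, D, G, K}.
{A, D}⁺: AD→BK adds B, K; BK→CDG adds C, G → {A, B, C, D, G, K}. Minimal: {D}⁺ = {D}; {A}⁺ = {A} — none reach the full schema.
{A, G}⁺: AG→CDK adds C, D, K; AD→BK adds B → {A, B, C, D, G, K}. Minimal: {G}⁺ = {G}; {A}⁺ = {A} — none reach the full schema.
Any other superkey contains one of these as a subset, so there are no further candidate keys.

K; AD; AG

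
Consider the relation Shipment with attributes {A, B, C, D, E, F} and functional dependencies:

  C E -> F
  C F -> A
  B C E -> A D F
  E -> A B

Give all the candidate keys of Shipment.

Attributes C, E never appear on any right-hand side, so every candidate key must contain {C, E}.
{C, E}⁺ = {A, B, C, D, E, F}, which is all of the schema, so {C, E} is the only candidate key.

(C, E)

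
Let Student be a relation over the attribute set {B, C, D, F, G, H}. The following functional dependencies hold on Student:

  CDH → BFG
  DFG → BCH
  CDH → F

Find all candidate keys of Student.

Attribute D never appears on the right-hand side of any dependency, so D must belong to every candidate key.
{D}⁺ = {D}, which is not all of the schema, so we must add further attributes.
{C, D, H}⁺: CDH→BFG adds B, F, G → {B, C, D, F, G, H}. Minimal: {D, H}⁺ = {D, H}; {C, H}⁺ = {C, H}; {C, D}⁺ = {C, D} — none reach the full schema.
{D, F, G}⁺: DFG→BCH adds B, C, H → {B, C, D, F, G, H}. Minimal: {F, G}⁺ = {F, G}; {D, G}⁺ = {D, G}; {D, F}⁺ = {D, F} — none reach the full schema.
Any other superkey contains one of these as a subset, so there are no further candidate keys.

CDH, DFG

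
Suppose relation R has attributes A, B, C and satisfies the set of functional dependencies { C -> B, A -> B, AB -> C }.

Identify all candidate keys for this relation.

Attribute A never appears on the right-hand side of any dependency, so A must belong to every candidate key.
{A}⁺ = {A, B, C}, which is all of the schema, so {A} is the only candidate key.

{A}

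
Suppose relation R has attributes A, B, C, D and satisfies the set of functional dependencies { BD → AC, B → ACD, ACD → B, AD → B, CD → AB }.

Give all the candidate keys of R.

{B}⁺: B→ACD adds A, C, D → {A, B, C, D}.
{A, D}⁺: AD→B adds B; BD→AC adds C → {A, B, C, D}. Minimal: {D}⁺ = {D}; {A}⁺ = {A} — none reach the full schema.
{C, D}⁺: CD→AB adds A, B → {A, B, C, D}. Minimal: {D}⁺ = {D}; {C}⁺ = {C} — none reach the full schema.
Any other superkey contains one of these as a subset, so there are no further candidate keys.

{B}, {A, D}, {C, D}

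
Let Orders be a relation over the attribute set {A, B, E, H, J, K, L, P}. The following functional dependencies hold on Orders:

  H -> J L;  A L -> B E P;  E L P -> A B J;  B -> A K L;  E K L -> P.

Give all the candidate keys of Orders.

{A, H}, {B, H}, {E, H, K}, {E, H, P}

Attribute H never appears on the right-hand side of any dependency, so H must belong to every candidate key.
{H}⁺ = {H, J, L}, which is not all of the schema, so we must add further attributes.
{A, H}⁺: H→JL adds J, L; AL→BEP adds B, E, P; B→AKL adds K → {A, B, E, H, J, K, L, P}.
{B, H}⁺: H→JL adds J, L; B→AKL adds A, K; AL→BEP adds E, P → {A, B, E, H, J, K, L, P}.
{E, H, K}⁺: H→JL adds J, L; EKL→P adds P; ELP→ABJ adds A, B → {A, B, E, H, J, K, L, P}.
{E, H, P}⁺: H→JL adds J, L; ELP→ABJ adds A, B; B→AKL adds K → {A, B, E, H, J, K, L, P}.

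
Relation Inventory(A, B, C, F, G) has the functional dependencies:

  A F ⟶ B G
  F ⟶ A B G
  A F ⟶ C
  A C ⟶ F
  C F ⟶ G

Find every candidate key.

{F}, {A, C}

{F}⁺: F→ABG adds A, B, G; AF→C adds C → {A, B, C, F, G}.
{A, C}⁺: AC→F adds F; CF→G adds G; AF→BG adds B → {A, B, C, F, G}. Minimal: {C}⁺ = {C}; {A}⁺ = {A} — none reach the full schema.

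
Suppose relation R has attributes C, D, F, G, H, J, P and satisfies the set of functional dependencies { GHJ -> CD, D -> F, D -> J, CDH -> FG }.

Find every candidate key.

{C, D, H, P}, {D, G, H, P}, {G, H, J, P}

Attributes H, P never appear on any right-hand side, so every candidate key must contain {H, P}.
{H, P}⁺ = {H, P}, which is not all of the schema, so we must add further attributes.
{C, D, H, P}⁺: D→F adds F; D→J adds J; CDH→FG adds G → {C, D, F, G, H, J, P}. Minimal: {D, H, P}⁺ = {D, F, H, J, P}; {C, H, P}⁺ = {C, H, P}; {C, D, P}⁺ = {C, D, F, J, P}; … — none reach the full schema.
{D, G, H, P}⁺: D→F adds F; D→J adds J; GHJ→CD adds C → {C, D, F, G, H, J, P}. Minimal: {G, H, P}⁺ = {G, H, P}; {D, H, P}⁺ = {D, F, H, J, P}; {D, G, P}⁺ = {D, F, G, J, P}; … — none reach the full schema.
{G, H, J, P}⁺: GHJ→CD adds C, D; D→F adds F → {C, D, F, G, H, J, P}. Minimal: {H, J, P}⁺ = {H, J, P}; {G, J, P}⁺ = {G, J, P}; {G, H, P}⁺ = {G, H, P}; … — none reach the full schema.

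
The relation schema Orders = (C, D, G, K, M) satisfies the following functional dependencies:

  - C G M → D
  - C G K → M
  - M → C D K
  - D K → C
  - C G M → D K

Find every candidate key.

{G, M}, {C, G, K}, {D, G, K}

{G, M}⁺: M→CDK adds C, D, K → {C, D, G, K, M}. Minimal: {M}⁺ = {C, D, K, M}; {G}⁺ = {G} — none reach the full schema.
{C, G, K}⁺: CGK→M adds M; M→CDK adds D → {C, D, G, K, M}. Minimal: {G, K}⁺ = {G, K}; {C, K}⁺ = {C, K}; {C, G}⁺ = {C, G} — none reach the full schema.
{D, G, K}⁺: DK→C adds C; CGK→M adds M → {C, D, G, K, M}. Minimal: {G, K}⁺ = {G, K}; {D, K}⁺ = {C, D, K}; {D, G}⁺ = {D, G} — none reach the full schema.
Any other superkey contains one of these as a subset, so there are no further candidate keys.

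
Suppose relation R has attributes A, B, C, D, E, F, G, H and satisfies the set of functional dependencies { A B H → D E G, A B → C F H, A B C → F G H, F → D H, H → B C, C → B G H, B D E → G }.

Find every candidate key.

{A, B}; {A, C}; {A, F}; {A, H}

{A, B}⁺: AB→CFH adds C, F, H; ABC→FGH adds G; F→DH adds D; ABH→DEG adds E → {A, B, C, D, E, F, G, H}. Minimal: {B}⁺ = {B}; {A}⁺ = {A} — none reach the full schema.
{A, C}⁺: C→BGH adds B, G, H; ABH→DEG adds D, E; AB→CFH adds F → {A, B, C, D, E, F, G, H}. Minimal: {C}⁺ = {B, C, G, H}; {A}⁺ = {A} — none reach the full schema.
{A, F}⁺: F→DH adds D, H; H→BC adds B, C; C→BGH adds G; ABH→DEG adds E → {A, B, C, D, E, F, G, H}. Minimal: {F}⁺ = {B, C, D, F, G, H}; {A}⁺ = {A} — none reach the full schema.
{A, H}⁺: H→BC adds B, C; C→BGH adds G; ABH→DEG adds D, E; AB→CFH adds F → {A, B, C, D, E, F, G, H}. Minimal: {H}⁺ = {B, C, G, H}; {A}⁺ = {A} — none reach the full schema.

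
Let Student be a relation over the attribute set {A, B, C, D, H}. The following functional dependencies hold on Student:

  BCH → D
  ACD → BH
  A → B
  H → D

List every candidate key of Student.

Attributes A, C never appear on any right-hand side, so every candidate key must contain {A, C}.
{A, C}⁺ = {A, B, C}, which is not all of the schema, so we must add further attributes.
{A, C, D}⁺: ACD→BH adds B, H → {A, B, C, D, H}. Minimal: {C, D}⁺ = {C, D}; {A, D}⁺ = {A, B, D}; {A, C}⁺ = {A, B, C} — none reach the full schema.
{A, C, H}⁺: A→B adds B; H→D adds D → {A, B, C, D, H}. Minimal: {C, H}⁺ = {C, D, H}; {A, H}⁺ = {A, B, D, H}; {A, C}⁺ = {A, B, C} — none reach the full schema.

{A, C, D}, {A, C, H}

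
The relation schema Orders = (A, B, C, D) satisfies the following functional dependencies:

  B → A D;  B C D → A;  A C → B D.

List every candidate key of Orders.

{A, C}⁺: AC→BD adds B, D → {A, B, C, D}. Minimal: {C}⁺ = {C}; {A}⁺ = {A} — none reach the full schema.
{B, C}⁺: B→AD adds A, D → {A, B, C, D}. Minimal: {C}⁺ = {C}; {B}⁺ = {A, B, D} — none reach the full schema.
Any other superkey contains one of these as a subset, so there are no further candidate keys.

(A, C); (B, C)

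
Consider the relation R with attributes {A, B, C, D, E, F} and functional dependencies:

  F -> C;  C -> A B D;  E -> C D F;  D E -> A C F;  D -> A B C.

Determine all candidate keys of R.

{E}⁺: E→CDF adds C, D, F; DE→ACF adds A; D→ABC adds B → {A, B, C, D, E, F}.

E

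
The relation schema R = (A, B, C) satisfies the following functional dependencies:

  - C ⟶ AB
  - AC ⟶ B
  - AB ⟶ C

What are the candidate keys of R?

{C}, {A, B}

{C}⁺: C→AB adds A, B → {A, B, C}.
{A, B}⁺: AB→C adds C → {A, B, C}. Minimal: {B}⁺ = {B}; {A}⁺ = {A} — none reach the full schema.
Any other superkey contains one of these as a subset, so there are no further candidate keys.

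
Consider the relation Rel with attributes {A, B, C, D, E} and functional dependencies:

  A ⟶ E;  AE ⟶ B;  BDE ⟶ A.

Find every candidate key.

{A, C, D}, {B, C, D, E}

Attributes C, D never appear on any right-hand side, so every candidate key must contain {C, D}.
{C, D}⁺ = {C, D}, which is not all of the schema, so we must add further attributes.
{A, C, D}⁺: A→E adds E; AE→B adds B → {A, B, C, D, E}.
{B, C, D, E}⁺: BDE→A adds A → {A, B, C, D, E}.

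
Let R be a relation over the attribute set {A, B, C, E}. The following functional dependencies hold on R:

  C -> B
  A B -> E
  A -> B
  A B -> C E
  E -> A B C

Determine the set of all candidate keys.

{A}⁺: A→B adds B; AB→CE adds C, E → {A, B, C, E}.
{E}⁺: E→ABC adds A, B, C → {A, B, C, E}.

{A}, {E}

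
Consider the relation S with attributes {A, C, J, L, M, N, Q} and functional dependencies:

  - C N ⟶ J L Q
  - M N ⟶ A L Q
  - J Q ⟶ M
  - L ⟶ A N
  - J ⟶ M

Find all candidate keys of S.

Attribute C never appears on the right-hand side of any dependency, so C must belong to every candidate key.
{C}⁺ = {C}, which is not all of the schema, so we must add further attributes.
{C, L}⁺: L→AN adds A, N; CN→JLQ adds J, Q; JQ→M adds M → {A, C, J, L, M, N, Q}.
{C, N}⁺: CN→JLQ adds J, L, Q; JQ→M adds M; L→AN adds A → {A, C, J, L, M, N, Q}.

CL, CN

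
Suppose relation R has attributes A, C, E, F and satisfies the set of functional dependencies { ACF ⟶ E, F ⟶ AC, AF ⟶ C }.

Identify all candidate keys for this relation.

(F)

Attribute F never appears on the right-hand side of any dependency, so F must belong to every candidate key.
{F}⁺ = {A, C, E, F}, which is all of the schema, so {F} is the only candidate key.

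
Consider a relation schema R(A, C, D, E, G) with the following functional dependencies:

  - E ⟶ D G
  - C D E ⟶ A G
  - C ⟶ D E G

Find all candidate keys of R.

C

Attribute C never appears on the right-hand side of any dependency, so C must belong to every candidate key.
{C}⁺ = {A, C, D, E, G}, which is all of the schema, so {C} is the only candidate key.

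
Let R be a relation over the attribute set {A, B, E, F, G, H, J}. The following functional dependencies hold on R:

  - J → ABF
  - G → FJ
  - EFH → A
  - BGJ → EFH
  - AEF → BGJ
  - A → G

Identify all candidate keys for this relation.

{A}⁺: A→G adds G; G→FJ adds F, J; J→ABF adds B; BGJ→EFH adds E, H → {A, B, E, F, G, H, J}.
{G}⁺: G→FJ adds F, J; J→ABF adds A, B; BGJ→EFH adds E, H → {A, B, E, F, G, H, J}.
{J}⁺: J→ABF adds A, B, F; A→G adds G; BGJ→EFH adds E, H → {A, B, E, F, G, H, J}.
{E, F, H}⁺: EFH→A adds A; AEF→BGJ adds B, G, J → {A, B, E, F, G, H, J}. Minimal: {F, H}⁺ = {F, H}; {E, H}⁺ = {E, H}; {E, F}⁺ = {E, F} — none reach the full schema.

(A), (G), (J), (E, F, H)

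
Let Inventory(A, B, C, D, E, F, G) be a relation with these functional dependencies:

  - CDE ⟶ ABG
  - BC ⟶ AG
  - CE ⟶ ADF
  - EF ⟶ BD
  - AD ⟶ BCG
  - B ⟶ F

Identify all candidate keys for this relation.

Attribute E never appears on the right-hand side of any dependency, so E must belong to every candidate key.
{E}⁺ = {E}, which is not all of the schema, so we must add further attributes.
{C, E}⁺: CE→ADF adds A, D, F; EF→BD adds B; AD→BCG adds G → {A, B, C, D, E, F, G}. Minimal: {E}⁺ = {E}; {C}⁺ = {C} — none reach the full schema.
{A, B, E}⁺: B→F adds F; EF→BD adds D; AD→BCG adds C, G → {A, B, C, D, E, F, G}. Minimal: {B, E}⁺ = {B, D, E, F}; {A, E}⁺ = {A, E}; {A, B}⁺ = {A, B, F} — none reach the full schema.
{A, D, E}⁺: AD→BCG adds B, C, G; B→F adds F → {A, B, C, D, E, F, G}. Minimal: {D, E}⁺ = {D, E}; {A, E}⁺ = {A, E}; {A, D}⁺ = {A, B, C, D, F, G} — none reach the full schema.
{A, E, F}⁺: EF→BD adds B, D; AD→BCG adds C, G → {A, B, C, D, E, F, G}. Minimal: {E, F}⁺ = {B, D, E, F}; {A, F}⁺ = {A, F}; {A, E}⁺ = {A, E} — none reach the full schema.

{C, E}, {A, B, E}, {A, D, E}, {A, E, F}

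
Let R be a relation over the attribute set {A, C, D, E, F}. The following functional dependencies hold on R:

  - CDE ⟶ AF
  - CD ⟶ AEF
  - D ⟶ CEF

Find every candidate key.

Attribute D never appears on the right-hand side of any dependency, so D must belong to every candidate key.
{D}⁺ = {A, C, D, E, F}, which is all of the schema, so {D} is the only candidate key.

(D)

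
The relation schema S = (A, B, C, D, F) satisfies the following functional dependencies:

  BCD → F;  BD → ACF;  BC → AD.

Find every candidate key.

{B, C}⁺: BC→AD adds A, D; BCD→F adds F → {A, B, C, D, F}. Minimal: {C}⁺ = {C}; {B}⁺ = {B} — none reach the full schema.
{B, D}⁺: BD→ACF adds A, C, F → {A, B, C, D, F}. Minimal: {D}⁺ = {D}; {B}⁺ = {B} — none reach the full schema.

{B, C}, {B, D}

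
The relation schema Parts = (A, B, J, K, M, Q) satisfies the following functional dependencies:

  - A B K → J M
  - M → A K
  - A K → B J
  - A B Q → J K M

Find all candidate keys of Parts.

MQ; ABQ; AKQ

Attribute Q never appears on the right-hand side of any dependency, so Q must belong to every candidate key.
{Q}⁺ = {Q}, which is not all of the schema, so we must add further attributes.
{M, Q}⁺: M→AK adds A, K; AK→BJ adds B, J → {A, B, J, K, M, Q}. Minimal: {Q}⁺ = {Q}; {M}⁺ = {A, B, J, K, M} — none reach the full schema.
{A, B, Q}⁺: ABQ→JKM adds J, K, M → {A, B, J, K, M, Q}. Minimal: {B, Q}⁺ = {B, Q}; {A, Q}⁺ = {A, Q}; {A, B}⁺ = {A, B} — none reach the full schema.
{A, K, Q}⁺: AK→BJ adds B, J; ABQ→JKM adds M → {A, B, J, K, M, Q}. Minimal: {K, Q}⁺ = {K, Q}; {A, Q}⁺ = {A, Q}; {A, K}⁺ = {A, B, J, K, M} — none reach the full schema.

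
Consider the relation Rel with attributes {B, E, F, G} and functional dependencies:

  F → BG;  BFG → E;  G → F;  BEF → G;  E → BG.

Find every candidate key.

{E}, {F}, {G}

{E}⁺: E→BG adds B, G; G→F adds F → {B, E, F, G}.
{F}⁺: F→BG adds B, G; BFG→E adds E → {B, E, F, G}.
{G}⁺: G→F adds F; F→BG adds B; BFG→E adds E → {B, E, F, G}.
Any other superkey contains one of these as a subset, so there are no further candidate keys.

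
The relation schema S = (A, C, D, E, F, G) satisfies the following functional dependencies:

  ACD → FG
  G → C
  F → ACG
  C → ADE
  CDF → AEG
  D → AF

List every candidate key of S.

{C}⁺: C→ADE adds A, D, E; D→AF adds F; ACD→FG adds G → {A, C, D, E, F, G}.
{D}⁺: D→AF adds A, F; F→ACG adds C, G; C→ADE adds E → {A, C, D, E, F, G}.
{F}⁺: F→ACG adds A, C, G; C→ADE adds D, E → {A, C, D, E, F, G}.
{G}⁺: G→C adds C; C→ADE adds A, D, E; D→AF adds F → {A, C, D, E, F, G}.

{C}, {D}, {F}, {G}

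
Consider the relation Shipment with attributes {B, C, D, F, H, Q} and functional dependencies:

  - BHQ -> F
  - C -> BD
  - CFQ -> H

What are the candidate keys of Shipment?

Attributes C, Q never appear on any right-hand side, so every candidate key must contain {C, Q}.
{C, Q}⁺ = {B, C, D, Q}, which is not all of the schema, so we must add further attributes.
{C, F, Q}⁺: C→BD adds B, D; CFQ→H adds H → {B, C, D, F, H, Q}.
{C, H, Q}⁺: C→BD adds B, D; BHQ→F adds F → {B, C, D, F, H, Q}.
Any other superkey contains one of these as a subset, so there are no further candidate keys.

(C, F, Q), (C, H, Q)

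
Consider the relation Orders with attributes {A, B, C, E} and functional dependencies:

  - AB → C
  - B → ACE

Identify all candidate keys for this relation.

B

Attribute B never appears on the right-hand side of any dependency, so B must belong to every candidate key.
{B}⁺ = {A, B, C, E}, which is all of the schema, so {B} is the only candidate key.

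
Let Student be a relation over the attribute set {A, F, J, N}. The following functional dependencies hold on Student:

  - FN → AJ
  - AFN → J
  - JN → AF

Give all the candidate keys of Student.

Attribute N never appears on the right-hand side of any dependency, so N must belong to every candidate key.
{N}⁺ = {N}, which is not all of the schema, so we must add further attributes.
{F, N}⁺: FN→AJ adds A, J → {A, F, J, N}. Minimal: {N}⁺ = {N}; {F}⁺ = {F} — none reach the full schema.
{J, N}⁺: JN→AF adds A, F → {A, F, J, N}. Minimal: {N}⁺ = {N}; {J}⁺ = {J} — none reach the full schema.
Any other superkey contains one of these as a subset, so there are no further candidate keys.

FN, JN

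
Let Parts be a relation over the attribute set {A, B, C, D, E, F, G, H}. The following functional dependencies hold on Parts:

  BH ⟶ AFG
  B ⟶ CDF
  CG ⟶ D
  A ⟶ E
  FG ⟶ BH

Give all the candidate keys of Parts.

{B, G}; {B, H}; {F, G}

{B, G}⁺: B→CDF adds C, D, F; FG→BH adds H; BH→AFG adds A; A→E adds E → {A, B, C, D, E, F, G, H}. Minimal: {G}⁺ = {G}; {B}⁺ = {B, C, D, F} — none reach the full schema.
{B, H}⁺: BH→AFG adds A, F, G; B→CDF adds C, D; A→E adds E → {A, B, C, D, E, F, G, H}. Minimal: {H}⁺ = {H}; {B}⁺ = {B, C, D, F} — none reach the full schema.
{F, G}⁺: FG→BH adds B, H; BH→AFG adds A; B→CDF adds C, D; A→E adds E → {A, B, C, D, E, F, G, H}. Minimal: {G}⁺ = {G}; {F}⁺ = {F} — none reach the full schema.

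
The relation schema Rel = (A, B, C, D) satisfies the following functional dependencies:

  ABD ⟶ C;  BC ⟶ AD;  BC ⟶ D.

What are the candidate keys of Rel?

BC; ABD

{B, C}⁺: BC→AD adds A, D → {A, B, C, D}. Minimal: {C}⁺ = {C}; {B}⁺ = {B} — none reach the full schema.
{A, B, D}⁺: ABD→C adds C → {A, B, C, D}. Minimal: {B, D}⁺ = {B, D}; {A, D}⁺ = {A, D}; {A, B}⁺ = {A, B} — none reach the full schema.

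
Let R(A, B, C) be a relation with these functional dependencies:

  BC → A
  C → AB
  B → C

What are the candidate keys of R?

B, C

{B}⁺: B→C adds C; BC→A adds A → {A, B, C}.
{C}⁺: C→AB adds A, B → {A, B, C}.
Any other superkey contains one of these as a subset, so there are no further candidate keys.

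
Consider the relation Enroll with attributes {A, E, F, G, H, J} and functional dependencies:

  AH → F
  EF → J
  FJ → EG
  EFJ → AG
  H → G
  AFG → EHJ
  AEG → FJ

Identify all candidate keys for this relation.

{A, H}⁺: AH→F adds F; H→G adds G; AFG→EHJ adds E, J → {A, E, F, G, H, J}. Minimal: {H}⁺ = {G, H}; {A}⁺ = {A} — none reach the full schema.
{E, F}⁺: EF→J adds J; FJ→EG adds G; EFJ→AG adds A; AFG→EHJ adds H → {A, E, F, G, H, J}. Minimal: {F}⁺ = {F}; {E}⁺ = {E} — none reach the full schema.
{F, J}⁺: FJ→EG adds E, G; EFJ→AG adds A; AFG→EHJ adds H → {A, E, F, G, H, J}. Minimal: {J}⁺ = {J}; {F}⁺ = {F} — none reach the full schema.
{A, E, G}⁺: AEG→FJ adds F, J; AFG→EHJ adds H → {A, E, F, G, H, J}. Minimal: {E, G}⁺ = {E, G}; {A, G}⁺ = {A, G}; {A, E}⁺ = {A, E} — none reach the full schema.
{A, F, G}⁺: AFG→EHJ adds E, H, J → {A, E, F, G, H, J}. Minimal: {F, G}⁺ = {F, G}; {A, G}⁺ = {A, G}; {A, F}⁺ = {A, F} — none reach the full schema.

{A, H}, {E, F}, {F, J}, {A, E, G}, {A, F, G}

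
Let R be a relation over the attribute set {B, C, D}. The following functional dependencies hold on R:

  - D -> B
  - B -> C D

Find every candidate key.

B; D

{B}⁺: B→CD adds C, D → {B, C, D}.
{D}⁺: D→B adds B; B→CD adds C → {B, C, D}.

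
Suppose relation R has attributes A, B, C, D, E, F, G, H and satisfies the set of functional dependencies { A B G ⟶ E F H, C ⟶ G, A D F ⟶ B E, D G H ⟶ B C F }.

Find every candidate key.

Attributes A, D never appear on any right-hand side, so every candidate key must contain {A, D}.
{A, D}⁺ = {A, D}, which is not all of the schema, so we must add further attributes.
{A, B, C, D}⁺: C→G adds G; ABG→EFH adds E, F, H → {A, B, C, D, E, F, G, H}. Minimal: {B, C, D}⁺ = {B, C, D, G}; {A, C, D}⁺ = {A, C, D, G}; {A, B, D}⁺ = {A, B, D}; … — none reach the full schema.
{A, B, D, G}⁺: ABG→EFH adds E, F, H; DGH→BCF adds C → {A, B, C, D, E, F, G, H}. Minimal: {B, D, G}⁺ = {B, D, G}; {A, D, G}⁺ = {A, D, G}; {A, B, G}⁺ = {A, B, E, F, G, H}; … — none reach the full schema.
{A, C, D, F}⁺: C→G adds G; ADF→BE adds B, E; ABG→EFH adds H → {A, B, C, D, E, F, G, H}. Minimal: {C, D, F}⁺ = {C, D, F, G}; {A, D, F}⁺ = {A, B, D, E, F}; {A, C, F}⁺ = {A, C, F, G}; … — none reach the full schema.
{A, C, D, H}⁺: C→G adds G; DGH→BCF adds B, F; ABG→EFH adds E → {A, B, C, D, E, F, G, H}. Minimal: {C, D, H}⁺ = {B, C, D, F, G, H}; {A, D, H}⁺ = {A, D, H}; {A, C, H}⁺ = {A, C, G, H}; … — none reach the full schema.
{A, D, F, G}⁺: ADF→BE adds B, E; ABG→EFH adds H; DGH→BCF adds C → {A, B, C, D, E, F, G, H}. Minimal: {D, F, G}⁺ = {D, F, G}; {A, F, G}⁺ = {A, F, G}; {A, D, G}⁺ = {A, D, G}; … — none reach the full schema.
{A, D, G, H}⁺: DGH→BCF adds B, C, F; ABG→EFH adds E → {A, B, C, D, E, F, G, H}. Minimal: {D, G, H}⁺ = {B, C, D, F, G, H}; {A, G, H}⁺ = {A, G, H}; {A, D, H}⁺ = {A, D, H}; … — none reach the full schema.
Any other superkey contains one of these as a subset, so there are no further candidate keys.

ABCD; ABDG; ACDF; ACDH; ADFG; ADGH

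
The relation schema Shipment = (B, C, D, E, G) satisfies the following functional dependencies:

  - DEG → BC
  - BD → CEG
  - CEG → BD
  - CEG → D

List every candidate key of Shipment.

{B, D}, {C, E, G}, {D, E, G}

{B, D}⁺: BD→CEG adds C, E, G → {B, C, D, E, G}. Minimal: {D}⁺ = {D}; {B}⁺ = {B} — none reach the full schema.
{C, E, G}⁺: CEG→BD adds B, D → {B, C, D, E, G}. Minimal: {E, G}⁺ = {E, G}; {C, G}⁺ = {C, G}; {C, E}⁺ = {C, E} — none reach the full schema.
{D, E, G}⁺: DEG→BC adds B, C → {B, C, D, E, G}. Minimal: {E, G}⁺ = {E, G}; {D, G}⁺ = {D, G}; {D, E}⁺ = {D, E} — none reach the full schema.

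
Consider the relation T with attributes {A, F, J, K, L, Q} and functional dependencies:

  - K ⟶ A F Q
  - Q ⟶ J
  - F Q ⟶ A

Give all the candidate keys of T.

{K, L}⁺: K→AFQ adds A, F, Q; Q→J adds J → {A, F, J, K, L, Q}. Minimal: {L}⁺ = {L}; {K}⁺ = {A, F, J, K, Q} — none reach the full schema.

{K, L}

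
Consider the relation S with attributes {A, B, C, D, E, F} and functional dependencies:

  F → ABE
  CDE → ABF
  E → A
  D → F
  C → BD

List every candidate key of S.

Attribute C never appears on the right-hand side of any dependency, so C must belong to every candidate key.
{C}⁺ = {A, B, C, D, E, F}, which is all of the schema, so {C} is the only candidate key.

C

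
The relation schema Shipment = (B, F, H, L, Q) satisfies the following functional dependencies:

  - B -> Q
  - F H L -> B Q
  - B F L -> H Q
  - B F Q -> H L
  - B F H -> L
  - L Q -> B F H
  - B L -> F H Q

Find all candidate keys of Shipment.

BF, BL, LQ, FHL

{B, F}⁺: B→Q adds Q; BFQ→HL adds H, L → {B, F, H, L, Q}. Minimal: {F}⁺ = {F}; {B}⁺ = {B, Q} — none reach the full schema.
{B, L}⁺: B→Q adds Q; LQ→BFH adds F, H → {B, F, H, L, Q}. Minimal: {L}⁺ = {L}; {B}⁺ = {B, Q} — none reach the full schema.
{L, Q}⁺: LQ→BFH adds B, F, H → {B, F, H, L, Q}. Minimal: {Q}⁺ = {Q}; {L}⁺ = {L} — none reach the full schema.
{F, H, L}⁺: FHL→BQ adds B, Q → {B, F, H, L, Q}. Minimal: {H, L}⁺ = {H, L}; {F, L}⁺ = {F, L}; {F, H}⁺ = {F, H} — none reach the full schema.
Any other superkey contains one of these as a subset, so there are no further candidate keys.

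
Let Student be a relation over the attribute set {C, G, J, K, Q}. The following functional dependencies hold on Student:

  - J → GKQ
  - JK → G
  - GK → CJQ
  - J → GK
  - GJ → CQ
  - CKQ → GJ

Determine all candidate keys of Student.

{J}⁺: J→GKQ adds G, K, Q; GK→CJQ adds C → {C, G, J, K, Q}.
{G, K}⁺: GK→CJQ adds C, J, Q → {C, G, J, K, Q}. Minimal: {K}⁺ = {K}; {G}⁺ = {G} — none reach the full schema.
{C, K, Q}⁺: CKQ→GJ adds G, J → {C, G, J, K, Q}. Minimal: {K, Q}⁺ = {K, Q}; {C, Q}⁺ = {C, Q}; {C, K}⁺ = {C, K} — none reach the full schema.
Any other superkey contains one of these as a subset, so there are no further candidate keys.

{J}, {G, K}, {C, K, Q}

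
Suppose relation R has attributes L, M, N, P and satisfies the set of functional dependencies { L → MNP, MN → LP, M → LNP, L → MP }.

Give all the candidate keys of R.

{L}⁺: L→MNP adds M, N, P → {L, M, N, P}.
{M}⁺: M→LNP adds L, N, P → {L, M, N, P}.
Any other superkey contains one of these as a subset, so there are no further candidate keys.

{L}; {M}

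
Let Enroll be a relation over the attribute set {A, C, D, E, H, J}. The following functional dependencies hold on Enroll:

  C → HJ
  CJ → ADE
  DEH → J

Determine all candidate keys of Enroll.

Attribute C never appears on the right-hand side of any dependency, so C must belong to every candidate key.
{C}⁺ = {A, C, D, E, H, J}, which is all of the schema, so {C} is the only candidate key.

{C}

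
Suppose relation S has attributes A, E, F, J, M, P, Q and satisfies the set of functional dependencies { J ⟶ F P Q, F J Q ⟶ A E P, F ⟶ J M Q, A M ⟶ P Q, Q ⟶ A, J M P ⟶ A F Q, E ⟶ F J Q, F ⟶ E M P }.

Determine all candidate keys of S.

(E), (F), (J)

{E}⁺: E→FJQ adds F, J, Q; F→EMP adds M, P; FJQ→AEP adds A → {A, E, F, J, M, P, Q}.
{F}⁺: F→JMQ adds J, M, Q; Q→A adds A; F→EMP adds E, P → {A, E, F, J, M, P, Q}.
{J}⁺: J→FPQ adds F, P, Q; FJQ→AEP adds A, E; F→JMQ adds M → {A, E, F, J, M, P, Q}.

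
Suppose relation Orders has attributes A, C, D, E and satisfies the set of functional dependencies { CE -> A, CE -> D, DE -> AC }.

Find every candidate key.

Attribute E never appears on the right-hand side of any dependency, so E must belong to every candidate key.
{E}⁺ = {E}, which is not all of the schema, so we must add further attributes.
{C, E}⁺: CE→A adds A; CE→D adds D → {A, C, D, E}. Minimal: {E}⁺ = {E}; {C}⁺ = {C} — none reach the full schema.
{D, E}⁺: DE→AC adds A, C → {A, C, D, E}. Minimal: {E}⁺ = {E}; {D}⁺ = {D} — none reach the full schema.
Any other superkey contains one of these as a subset, so there are no further candidate keys.

{C, E}, {D, E}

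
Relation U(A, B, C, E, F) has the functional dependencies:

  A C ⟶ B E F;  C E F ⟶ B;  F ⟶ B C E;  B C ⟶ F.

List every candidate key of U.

Attribute A never appears on the right-hand side of any dependency, so A must belong to every candidate key.
{A}⁺ = {A}, which is not all of the schema, so we must add further attributes.
{A, C}⁺: AC→BEF adds B, E, F → {A, B, C, E, F}. Minimal: {C}⁺ = {C}; {A}⁺ = {A} — none reach the full schema.
{A, F}⁺: F→BCE adds B, C, E → {A, B, C, E, F}. Minimal: {F}⁺ = {B, C, E, F}; {A}⁺ = {A} — none reach the full schema.
Any other superkey contains one of these as a subset, so there are no further candidate keys.

{A, C}, {A, F}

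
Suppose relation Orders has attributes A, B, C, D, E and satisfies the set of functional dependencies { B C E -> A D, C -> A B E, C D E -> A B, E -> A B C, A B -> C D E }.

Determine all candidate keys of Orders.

{C}; {E}; {A, B}

{C}⁺: C→ABE adds A, B, E; AB→CDE adds D → {A, B, C, D, E}.
{E}⁺: E→ABC adds A, B, C; AB→CDE adds D → {A, B, C, D, E}.
{A, B}⁺: AB→CDE adds C, D, E → {A, B, C, D, E}. Minimal: {B}⁺ = {B}; {A}⁺ = {A} — none reach the full schema.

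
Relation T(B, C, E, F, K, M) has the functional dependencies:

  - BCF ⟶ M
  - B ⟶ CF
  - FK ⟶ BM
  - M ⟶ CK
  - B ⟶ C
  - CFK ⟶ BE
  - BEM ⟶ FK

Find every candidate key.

{B}⁺: B→CF adds C, F; BCF→M adds M; M→CK adds K; CFK→BE adds E → {B, C, E, F, K, M}.
{F, K}⁺: FK→BM adds B, M; M→CK adds C; CFK→BE adds E → {B, C, E, F, K, M}. Minimal: {K}⁺ = {K}; {F}⁺ = {F} — none reach the full schema.
{F, M}⁺: M→CK adds C, K; CFK→BE adds B, E → {B, C, E, F, K, M}. Minimal: {M}⁺ = {C, K, M}; {F}⁺ = {F} — none reach the full schema.
Any other superkey contains one of these as a subset, so there are no further candidate keys.

{B}, {F, K}, {F, M}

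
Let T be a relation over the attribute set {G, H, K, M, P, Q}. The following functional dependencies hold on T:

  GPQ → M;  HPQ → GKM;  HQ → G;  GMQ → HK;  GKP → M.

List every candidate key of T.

{G, P, Q}; {H, P, Q}

Attributes P, Q never appear on any right-hand side, so every candidate key must contain {P, Q}.
{P, Q}⁺ = {P, Q}, which is not all of the schema, so we must add further attributes.
{G, P, Q}⁺: GPQ→M adds M; GMQ→HK adds H, K → {G, H, K, M, P, Q}.
{H, P, Q}⁺: HPQ→GKM adds G, K, M → {G, H, K, M, P, Q}.
Any other superkey contains one of these as a subset, so there are no further candidate keys.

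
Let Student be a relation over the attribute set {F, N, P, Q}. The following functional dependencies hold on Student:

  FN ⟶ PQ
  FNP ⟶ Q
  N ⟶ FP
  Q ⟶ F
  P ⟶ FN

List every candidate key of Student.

{N}⁺: N→FP adds F, P; FN→PQ adds Q → {F, N, P, Q}.
{P}⁺: P→FN adds F, N; FN→PQ adds Q → {F, N, P, Q}.

(N); (P)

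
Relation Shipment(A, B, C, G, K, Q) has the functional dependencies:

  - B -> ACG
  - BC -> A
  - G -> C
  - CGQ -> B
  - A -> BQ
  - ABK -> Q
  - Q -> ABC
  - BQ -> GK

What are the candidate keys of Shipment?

(A); (B); (Q)

{A}⁺: A→BQ adds B, Q; Q→ABC adds C; BQ→GK adds G, K → {A, B, C, G, K, Q}.
{B}⁺: B→ACG adds A, C, G; A→BQ adds Q; BQ→GK adds K → {A, B, C, G, K, Q}.
{Q}⁺: Q→ABC adds A, B, C; BQ→GK adds G, K → {A, B, C, G, K, Q}.
Any other superkey contains one of these as a subset, so there are no further candidate keys.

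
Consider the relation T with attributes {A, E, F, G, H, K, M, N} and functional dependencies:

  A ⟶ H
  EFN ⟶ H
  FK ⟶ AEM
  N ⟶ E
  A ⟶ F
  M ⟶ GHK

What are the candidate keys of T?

Attribute N never appears on the right-hand side of any dependency, so N must belong to every candidate key.
{N}⁺ = {E, N}, which is not all of the schema, so we must add further attributes.
{A, K, N}⁺: A→H adds H; N→E adds E; A→F adds F; FK→AEM adds M; M→GHK adds G → {A, E, F, G, H, K, M, N}.
{A, M, N}⁺: A→H adds H; N→E adds E; A→F adds F; M→GHK adds G, K → {A, E, F, G, H, K, M, N}.
{F, K, N}⁺: FK→AEM adds A, E, M; M→GHK adds G, H → {A, E, F, G, H, K, M, N}.
{F, M, N}⁺: N→E adds E; M→GHK adds G, H, K; FK→AEM adds A → {A, E, F, G, H, K, M, N}.
Any other superkey contains one of these as a subset, so there are no further candidate keys.

{A, K, N}, {A, M, N}, {F, K, N}, {F, M, N}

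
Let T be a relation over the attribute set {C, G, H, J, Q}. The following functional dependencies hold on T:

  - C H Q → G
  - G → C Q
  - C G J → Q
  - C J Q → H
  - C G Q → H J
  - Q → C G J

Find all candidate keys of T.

{G}⁺: G→CQ adds C, Q; CGQ→HJ adds H, J → {C, G, H, J, Q}.
{Q}⁺: Q→CGJ adds C, G, J; CJQ→H adds H → {C, G, H, J, Q}.
Any other superkey contains one of these as a subset, so there are no further candidate keys.

{G}; {Q}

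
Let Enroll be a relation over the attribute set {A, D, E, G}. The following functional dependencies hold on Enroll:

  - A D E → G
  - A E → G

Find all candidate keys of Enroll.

{A, D, E}⁺: ADE→G adds G → {A, D, E, G}. Minimal: {D, E}⁺ = {D, E}; {A, E}⁺ = {A, E, G}; {A, D}⁺ = {A, D} — none reach the full schema.
No other minimal superkey exists.

(A, D, E)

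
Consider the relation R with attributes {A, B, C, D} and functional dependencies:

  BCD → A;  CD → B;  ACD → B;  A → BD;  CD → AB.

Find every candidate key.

{A, C}⁺: A→BD adds B, D → {A, B, C, D}.
{C, D}⁺: CD→B adds B; CD→AB adds A → {A, B, C, D}.
Any other superkey contains one of these as a subset, so there are no further candidate keys.

{A, C}, {C, D}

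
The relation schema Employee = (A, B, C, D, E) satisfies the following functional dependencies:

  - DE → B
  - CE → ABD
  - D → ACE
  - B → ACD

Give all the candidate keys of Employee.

{B}; {D}; {C, E}

{B}⁺: B→ACD adds A, C, D; D→ACE adds E → {A, B, C, D, E}.
{D}⁺: D→ACE adds A, C, E; DE→B adds B → {A, B, C, D, E}.
{C, E}⁺: CE→ABD adds A, B, D → {A, B, C, D, E}. Minimal: {E}⁺ = {E}; {C}⁺ = {C} — none reach the full schema.
Any other superkey contains one of these as a subset, so there are no further candidate keys.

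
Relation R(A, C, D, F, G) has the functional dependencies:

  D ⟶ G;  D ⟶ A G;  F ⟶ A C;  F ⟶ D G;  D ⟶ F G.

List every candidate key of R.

{D}; {F}

{D}⁺: D→G adds G; D→AG adds A; D→FG adds F; F→AC adds C → {A, C, D, F, G}.
{F}⁺: F→AC adds A, C; F→DG adds D, G → {A, C, D, F, G}.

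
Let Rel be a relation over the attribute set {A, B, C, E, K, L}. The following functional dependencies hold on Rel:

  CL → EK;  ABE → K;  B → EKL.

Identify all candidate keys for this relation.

{A, B, C}

Attributes A, B, C never appear on any right-hand side, so every candidate key must contain {A, B, C}.
{A, B, C}⁺ = {A, B, C, E, K, L}, which is all of the schema, so {A, B, C} is the only candidate key.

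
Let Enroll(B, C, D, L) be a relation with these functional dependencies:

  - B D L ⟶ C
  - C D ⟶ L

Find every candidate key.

{B, C, D}⁺: CD→L adds L → {B, C, D, L}. Minimal: {C, D}⁺ = {C, D, L}; {B, D}⁺ = {B, D}; {B, C}⁺ = {B, C} — none reach the full schema.
{B, D, L}⁺: BDL→C adds C → {B, C, D, L}. Minimal: {D, L}⁺ = {D, L}; {B, L}⁺ = {B, L}; {B, D}⁺ = {B, D} — none reach the full schema.

BCD, BDL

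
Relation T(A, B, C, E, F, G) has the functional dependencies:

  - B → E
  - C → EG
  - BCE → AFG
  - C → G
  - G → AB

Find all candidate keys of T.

{C}

Attribute C never appears on the right-hand side of any dependency, so C must belong to every candidate key.
{C}⁺ = {A, B, C, E, F, G}, which is all of the schema, so {C} is the only candidate key.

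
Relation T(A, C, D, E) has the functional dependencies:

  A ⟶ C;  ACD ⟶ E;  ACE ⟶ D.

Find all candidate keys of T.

Attribute A never appears on the right-hand side of any dependency, so A must belong to every candidate key.
{A}⁺ = {A, C}, which is not all of the schema, so we must add further attributes.
{A, D}⁺: A→C adds C; ACD→E adds E → {A, C, D, E}.
{A, E}⁺: A→C adds C; ACE→D adds D → {A, C, D, E}.
Any other superkey contains one of these as a subset, so there are no further candidate keys.

AD, AE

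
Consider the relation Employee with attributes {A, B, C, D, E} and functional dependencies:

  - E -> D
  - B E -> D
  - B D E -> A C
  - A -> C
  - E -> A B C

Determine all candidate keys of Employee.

E

Attribute E never appears on the right-hand side of any dependency, so E must belong to every candidate key.
{E}⁺ = {A, B, C, D, E}, which is all of the schema, so {E} is the only candidate key.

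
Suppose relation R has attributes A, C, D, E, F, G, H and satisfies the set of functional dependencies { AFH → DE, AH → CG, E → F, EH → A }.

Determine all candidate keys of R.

{E, H}; {A, F, H}

Attribute H never appears on the right-hand side of any dependency, so H must belong to every candidate key.
{H}⁺ = {H}, which is not all of the schema, so we must add further attributes.
{E, H}⁺: E→F adds F; EH→A adds A; AFH→DE adds D; AH→CG adds C, G → {A, C, D, E, F, G, H}. Minimal: {H}⁺ = {H}; {E}⁺ = {E, F} — none reach the full schema.
{A, F, H}⁺: AFH→DE adds D, E; AH→CG adds C, G → {A, C, D, E, F, G, H}. Minimal: {F, H}⁺ = {F, H}; {A, H}⁺ = {A, C, G, H}; {A, F}⁺ = {A, F} — none reach the full schema.
Any other superkey contains one of these as a subset, so there are no further candidate keys.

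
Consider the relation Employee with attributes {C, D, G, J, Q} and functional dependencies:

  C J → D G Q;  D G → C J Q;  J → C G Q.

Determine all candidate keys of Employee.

(J), (D, G)

{J}⁺: J→CGQ adds C, G, Q; CJ→DGQ adds D → {C, D, G, J, Q}.
{D, G}⁺: DG→CJQ adds C, J, Q → {C, D, G, J, Q}. Minimal: {G}⁺ = {G}; {D}⁺ = {D} — none reach the full schema.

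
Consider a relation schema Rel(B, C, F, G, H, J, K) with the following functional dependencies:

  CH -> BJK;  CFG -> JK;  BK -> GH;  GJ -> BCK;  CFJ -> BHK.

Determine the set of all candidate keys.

Attribute F never appears on the right-hand side of any dependency, so F must belong to every candidate key.
{F}⁺ = {F}, which is not all of the schema, so we must add further attributes.
{C, F, G}⁺: CFG→JK adds J, K; GJ→BCK adds B; CFJ→BHK adds H → {B, C, F, G, H, J, K}. Minimal: {F, G}⁺ = {F, G}; {C, G}⁺ = {C, G}; {C, F}⁺ = {C, F} — none reach the full schema.
{C, F, H}⁺: CH→BJK adds B, J, K; BK→GH adds G → {B, C, F, G, H, J, K}. Minimal: {F, H}⁺ = {F, H}; {C, H}⁺ = {B, C, G, H, J, K}; {C, F}⁺ = {C, F} — none reach the full schema.
{C, F, J}⁺: CFJ→BHK adds B, H, K; BK→GH adds G → {B, C, F, G, H, J, K}. Minimal: {F, J}⁺ = {F, J}; {C, J}⁺ = {C, J}; {C, F}⁺ = {C, F} — none reach the full schema.
{F, G, J}⁺: GJ→BCK adds B, C, K; CFJ→BHK adds H → {B, C, F, G, H, J, K}. Minimal: {G, J}⁺ = {B, C, G, H, J, K}; {F, J}⁺ = {F, J}; {F, G}⁺ = {F, G} — none reach the full schema.
{B, C, F, K}⁺: BK→GH adds G, H; CH→BJK adds J → {B, C, F, G, H, J, K}. Minimal: {C, F, K}⁺ = {C, F, K}; {B, F, K}⁺ = {B, F, G, H, K}; {B, C, K}⁺ = {B, C, G, H, J, K}; … — none reach the full schema.
{B, F, J, K}⁺: BK→GH adds G, H; GJ→BCK adds C → {B, C, F, G, H, J, K}. Minimal: {F, J, K}⁺ = {F, J, K}; {B, J, K}⁺ = {B, C, G, H, J, K}; {B, F, K}⁺ = {B, F, G, H, K}; … — none reach the full schema.
Any other superkey contains one of these as a subset, so there are no further candidate keys.

{C, F, G}; {C, F, H}; {C, F, J}; {F, G, J}; {B, C, F, K}; {B, F, J, K}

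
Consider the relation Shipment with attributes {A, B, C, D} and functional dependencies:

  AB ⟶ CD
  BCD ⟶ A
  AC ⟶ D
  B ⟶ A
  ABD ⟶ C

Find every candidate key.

{B}

Attribute B never appears on the right-hand side of any dependency, so B must belong to every candidate key.
{B}⁺ = {A, B, C, D}, which is all of the schema, so {B} is the only candidate key.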